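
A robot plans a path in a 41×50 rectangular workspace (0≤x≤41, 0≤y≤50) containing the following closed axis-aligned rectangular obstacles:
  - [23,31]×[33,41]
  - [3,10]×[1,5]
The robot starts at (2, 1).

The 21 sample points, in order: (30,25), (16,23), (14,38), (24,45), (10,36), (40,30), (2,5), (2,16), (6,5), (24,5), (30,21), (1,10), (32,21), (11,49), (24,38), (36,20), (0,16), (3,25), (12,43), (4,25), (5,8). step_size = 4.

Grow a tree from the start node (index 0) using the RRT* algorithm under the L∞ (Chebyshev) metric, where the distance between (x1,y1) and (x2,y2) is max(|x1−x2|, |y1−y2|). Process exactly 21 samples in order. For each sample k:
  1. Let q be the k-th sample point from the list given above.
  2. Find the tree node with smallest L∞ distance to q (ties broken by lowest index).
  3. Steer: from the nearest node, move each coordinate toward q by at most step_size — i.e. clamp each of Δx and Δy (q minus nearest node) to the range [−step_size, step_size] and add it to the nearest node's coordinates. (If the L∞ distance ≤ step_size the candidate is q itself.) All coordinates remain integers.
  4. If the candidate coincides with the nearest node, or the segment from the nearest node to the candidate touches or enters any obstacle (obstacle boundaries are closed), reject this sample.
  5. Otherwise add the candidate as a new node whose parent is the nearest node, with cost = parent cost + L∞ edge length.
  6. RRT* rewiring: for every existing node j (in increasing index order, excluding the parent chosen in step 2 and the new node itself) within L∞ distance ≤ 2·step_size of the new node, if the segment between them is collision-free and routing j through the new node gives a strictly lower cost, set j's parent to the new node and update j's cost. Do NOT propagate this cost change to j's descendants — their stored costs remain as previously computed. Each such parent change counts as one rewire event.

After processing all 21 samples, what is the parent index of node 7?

1. q=(30,25) nearest=0 d=28 new=(6,5) → blocked by [3,10]×[1,5], reject
2. q=(16,23) nearest=0 d=22 new=(6,5) → blocked by [3,10]×[1,5], reject
3. q=(14,38) nearest=0 d=37 new=(6,5) → blocked by [3,10]×[1,5], reject
4. q=(24,45) nearest=0 d=44 new=(6,5) → blocked by [3,10]×[1,5], reject
5. q=(10,36) nearest=0 d=35 new=(6,5) → blocked by [3,10]×[1,5], reject
6. q=(40,30) nearest=0 d=38 new=(6,5) → blocked by [3,10]×[1,5], reject
7. q=(2,5) nearest=0 d=4 new=(2,5) → add node 1 parent=0 cost=4
8. q=(2,16) nearest=1 d=11 new=(2,9) → add node 2 parent=1 cost=8
9. q=(6,5) nearest=0 d=4 new=(6,5) → blocked by [3,10]×[1,5], reject
10. q=(24,5) nearest=0 d=22 new=(6,5) → blocked by [3,10]×[1,5], reject
11. q=(30,21) nearest=0 d=28 new=(6,5) → blocked by [3,10]×[1,5], reject
12. q=(1,10) nearest=2 d=1 new=(1,10) → add node 3 parent=2 cost=9
13. q=(32,21) nearest=0 d=30 new=(6,5) → blocked by [3,10]×[1,5], reject
14. q=(11,49) nearest=3 d=39 new=(5,14) → add node 4 parent=3 cost=13
15. q=(24,38) nearest=4 d=24 new=(9,18) → add node 5 parent=4 cost=17
16. q=(36,20) nearest=5 d=27 new=(13,20) → add node 6 parent=5 cost=21
17. q=(0,16) nearest=4 d=5 new=(1,16) → add node 7 parent=4 cost=17
18. q=(3,25) nearest=5 d=7 new=(5,22) → add node 8 parent=5 cost=21
19. q=(12,43) nearest=8 d=21 new=(9,26) → add node 9 parent=8 cost=25
20. q=(4,25) nearest=8 d=3 new=(4,25) → add node 10 parent=8 cost=24
21. q=(5,8) nearest=1 d=3 new=(5,8) → add node 11 parent=1 cost=7; rewire 7→11 (15<17)

Parent of node 7: 11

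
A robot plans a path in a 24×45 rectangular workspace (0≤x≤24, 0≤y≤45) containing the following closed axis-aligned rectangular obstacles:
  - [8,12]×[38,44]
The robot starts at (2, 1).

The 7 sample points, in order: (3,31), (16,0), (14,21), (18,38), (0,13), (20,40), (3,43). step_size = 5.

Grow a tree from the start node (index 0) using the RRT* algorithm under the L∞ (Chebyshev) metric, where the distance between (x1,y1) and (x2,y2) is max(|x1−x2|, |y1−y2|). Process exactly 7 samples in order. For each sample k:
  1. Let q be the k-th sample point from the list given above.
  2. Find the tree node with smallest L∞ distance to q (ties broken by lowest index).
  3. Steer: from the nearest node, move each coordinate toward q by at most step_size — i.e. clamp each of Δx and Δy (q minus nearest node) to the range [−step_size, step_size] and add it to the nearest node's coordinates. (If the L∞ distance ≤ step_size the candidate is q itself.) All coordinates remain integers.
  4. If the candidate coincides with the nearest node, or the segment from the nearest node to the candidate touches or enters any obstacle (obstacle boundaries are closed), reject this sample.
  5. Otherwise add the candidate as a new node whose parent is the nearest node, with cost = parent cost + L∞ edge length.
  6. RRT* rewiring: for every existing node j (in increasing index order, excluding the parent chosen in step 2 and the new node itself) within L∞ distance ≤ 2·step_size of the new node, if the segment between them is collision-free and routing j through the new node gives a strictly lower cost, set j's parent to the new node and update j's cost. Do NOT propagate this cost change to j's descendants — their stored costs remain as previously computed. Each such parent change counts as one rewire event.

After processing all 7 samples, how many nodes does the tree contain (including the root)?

1. q=(3,31) nearest=0 d=30 new=(3,6) → add node 1 parent=0 cost=5
2. q=(16,0) nearest=1 d=13 new=(8,1) → add node 2 parent=1 cost=10
3. q=(14,21) nearest=1 d=15 new=(8,11) → add node 3 parent=1 cost=10
4. q=(18,38) nearest=3 d=27 new=(13,16) → add node 4 parent=3 cost=15
5. q=(0,13) nearest=1 d=7 new=(0,11) → add node 5 parent=1 cost=10
6. q=(20,40) nearest=4 d=24 new=(18,21) → add node 6 parent=4 cost=20
7. q=(3,43) nearest=6 d=22 new=(13,26) → add node 7 parent=6 cost=25

Node count: 8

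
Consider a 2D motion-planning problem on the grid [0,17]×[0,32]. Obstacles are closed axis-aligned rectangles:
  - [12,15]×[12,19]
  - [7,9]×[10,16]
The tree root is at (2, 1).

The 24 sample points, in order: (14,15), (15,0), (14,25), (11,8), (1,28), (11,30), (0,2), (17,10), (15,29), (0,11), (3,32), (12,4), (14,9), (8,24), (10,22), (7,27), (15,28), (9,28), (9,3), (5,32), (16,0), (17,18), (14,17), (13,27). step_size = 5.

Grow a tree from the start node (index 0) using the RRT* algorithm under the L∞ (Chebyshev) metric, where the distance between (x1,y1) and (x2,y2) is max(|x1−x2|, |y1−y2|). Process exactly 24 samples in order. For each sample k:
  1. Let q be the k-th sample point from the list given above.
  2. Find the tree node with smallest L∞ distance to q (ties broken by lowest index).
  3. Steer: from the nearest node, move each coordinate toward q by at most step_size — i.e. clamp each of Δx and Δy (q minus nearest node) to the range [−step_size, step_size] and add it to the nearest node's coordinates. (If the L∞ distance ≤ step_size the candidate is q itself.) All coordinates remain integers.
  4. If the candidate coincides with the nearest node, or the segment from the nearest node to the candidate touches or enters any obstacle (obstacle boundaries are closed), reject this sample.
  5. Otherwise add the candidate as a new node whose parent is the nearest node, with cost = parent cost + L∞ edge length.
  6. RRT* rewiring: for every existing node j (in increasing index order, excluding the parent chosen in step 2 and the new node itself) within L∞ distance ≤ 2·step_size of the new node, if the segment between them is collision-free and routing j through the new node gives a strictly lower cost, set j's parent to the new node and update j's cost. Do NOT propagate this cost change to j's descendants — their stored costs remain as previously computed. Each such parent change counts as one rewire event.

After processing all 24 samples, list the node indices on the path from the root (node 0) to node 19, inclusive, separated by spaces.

Path: 0 1 2 19

1. q=(14,15) nearest=0 d=14 new=(7,6) → add node 1 parent=0 cost=5
2. q=(15,0) nearest=1 d=8 new=(12,1) → add node 2 parent=1 cost=10
3. q=(14,25) nearest=1 d=19 new=(12,11) → add node 3 parent=1 cost=10
4. q=(11,8) nearest=3 d=3 new=(11,8) → add node 4 parent=3 cost=13
5. q=(1,28) nearest=3 d=17 new=(7,16) → blocked by [7,9]×[10,16], reject
6. q=(11,30) nearest=3 d=19 new=(11,16) → add node 5 parent=3 cost=15
7. q=(0,2) nearest=0 d=2 new=(0,2) → add node 6 parent=0 cost=2
8. q=(17,10) nearest=3 d=5 new=(17,10) → add node 7 parent=3 cost=15
9. q=(15,29) nearest=5 d=13 new=(15,21) → blocked by [12,15]×[12,19], reject
10. q=(0,11) nearest=1 d=7 new=(2,11) → add node 8 parent=1 cost=10
11. q=(3,32) nearest=5 d=16 new=(6,21) → add node 9 parent=5 cost=20
12. q=(12,4) nearest=2 d=3 new=(12,4) → add node 10 parent=2 cost=13
13. q=(14,9) nearest=3 d=2 new=(14,9) → add node 11 parent=3 cost=12
14. q=(8,24) nearest=9 d=3 new=(8,24) → add node 12 parent=9 cost=23
15. q=(10,22) nearest=12 d=2 new=(10,22) → add node 13 parent=12 cost=25
16. q=(7,27) nearest=12 d=3 new=(7,27) → add node 14 parent=12 cost=26
17. q=(15,28) nearest=13 d=6 new=(15,27) → add node 15 parent=13 cost=30
18. q=(9,28) nearest=14 d=2 new=(9,28) → add node 16 parent=14 cost=28
19. q=(9,3) nearest=1 d=3 new=(9,3) → add node 17 parent=1 cost=8; rewire 10→17 (11<13)
20. q=(5,32) nearest=16 d=4 new=(5,32) → add node 18 parent=16 cost=32
21. q=(16,0) nearest=2 d=4 new=(16,0) → add node 19 parent=2 cost=14
22. q=(17,18) nearest=5 d=6 new=(16,18) → blocked by [12,15]×[12,19], reject
23. q=(14,17) nearest=5 d=3 new=(14,17) → blocked by [12,15]×[12,19], reject
24. q=(13,27) nearest=15 d=2 new=(13,27) → add node 20 parent=15 cost=32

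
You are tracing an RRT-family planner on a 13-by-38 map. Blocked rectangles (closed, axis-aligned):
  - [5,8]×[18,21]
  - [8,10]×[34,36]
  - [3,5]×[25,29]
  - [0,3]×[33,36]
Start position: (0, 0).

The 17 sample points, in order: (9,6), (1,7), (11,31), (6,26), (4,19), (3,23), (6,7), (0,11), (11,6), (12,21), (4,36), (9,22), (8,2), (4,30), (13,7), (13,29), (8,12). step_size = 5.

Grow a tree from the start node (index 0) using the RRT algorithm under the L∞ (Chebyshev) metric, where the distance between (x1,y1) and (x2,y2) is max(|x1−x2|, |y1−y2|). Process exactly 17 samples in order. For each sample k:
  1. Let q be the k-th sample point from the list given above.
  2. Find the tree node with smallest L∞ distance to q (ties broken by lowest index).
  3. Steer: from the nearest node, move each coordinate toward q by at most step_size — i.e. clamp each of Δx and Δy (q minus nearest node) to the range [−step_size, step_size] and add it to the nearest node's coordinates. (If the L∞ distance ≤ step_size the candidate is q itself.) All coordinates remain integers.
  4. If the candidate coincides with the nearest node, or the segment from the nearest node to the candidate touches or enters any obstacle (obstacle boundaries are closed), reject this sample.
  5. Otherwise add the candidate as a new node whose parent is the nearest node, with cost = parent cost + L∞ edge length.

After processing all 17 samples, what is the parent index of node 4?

Parent of node 4: 3

1. q=(9,6) nearest=0 d=9 new=(5,5) → add node 1 parent=0 cost=5
2. q=(1,7) nearest=1 d=4 new=(1,7) → add node 2 parent=1 cost=9
3. q=(11,31) nearest=2 d=24 new=(6,12) → add node 3 parent=2 cost=14
4. q=(6,26) nearest=3 d=14 new=(6,17) → add node 4 parent=3 cost=19
5. q=(4,19) nearest=4 d=2 new=(4,19) → blocked by [5,8]×[18,21], reject
6. q=(3,23) nearest=4 d=6 new=(3,22) → blocked by [5,8]×[18,21], reject
7. q=(6,7) nearest=1 d=2 new=(6,7) → add node 5 parent=1 cost=7
8. q=(0,11) nearest=2 d=4 new=(0,11) → add node 6 parent=2 cost=13
9. q=(11,6) nearest=5 d=5 new=(11,6) → add node 7 parent=5 cost=12
10. q=(12,21) nearest=4 d=6 new=(11,21) → blocked by [5,8]×[18,21], reject
11. q=(4,36) nearest=4 d=19 new=(4,22) → blocked by [5,8]×[18,21], reject
12. q=(9,22) nearest=4 d=5 new=(9,22) → blocked by [5,8]×[18,21], reject
13. q=(8,2) nearest=1 d=3 new=(8,2) → add node 8 parent=1 cost=8
14. q=(4,30) nearest=4 d=13 new=(4,22) → blocked by [5,8]×[18,21], reject
15. q=(13,7) nearest=7 d=2 new=(13,7) → add node 9 parent=7 cost=14
16. q=(13,29) nearest=4 d=12 new=(11,22) → blocked by [5,8]×[18,21], reject
17. q=(8,12) nearest=3 d=2 new=(8,12) → add node 10 parent=3 cost=16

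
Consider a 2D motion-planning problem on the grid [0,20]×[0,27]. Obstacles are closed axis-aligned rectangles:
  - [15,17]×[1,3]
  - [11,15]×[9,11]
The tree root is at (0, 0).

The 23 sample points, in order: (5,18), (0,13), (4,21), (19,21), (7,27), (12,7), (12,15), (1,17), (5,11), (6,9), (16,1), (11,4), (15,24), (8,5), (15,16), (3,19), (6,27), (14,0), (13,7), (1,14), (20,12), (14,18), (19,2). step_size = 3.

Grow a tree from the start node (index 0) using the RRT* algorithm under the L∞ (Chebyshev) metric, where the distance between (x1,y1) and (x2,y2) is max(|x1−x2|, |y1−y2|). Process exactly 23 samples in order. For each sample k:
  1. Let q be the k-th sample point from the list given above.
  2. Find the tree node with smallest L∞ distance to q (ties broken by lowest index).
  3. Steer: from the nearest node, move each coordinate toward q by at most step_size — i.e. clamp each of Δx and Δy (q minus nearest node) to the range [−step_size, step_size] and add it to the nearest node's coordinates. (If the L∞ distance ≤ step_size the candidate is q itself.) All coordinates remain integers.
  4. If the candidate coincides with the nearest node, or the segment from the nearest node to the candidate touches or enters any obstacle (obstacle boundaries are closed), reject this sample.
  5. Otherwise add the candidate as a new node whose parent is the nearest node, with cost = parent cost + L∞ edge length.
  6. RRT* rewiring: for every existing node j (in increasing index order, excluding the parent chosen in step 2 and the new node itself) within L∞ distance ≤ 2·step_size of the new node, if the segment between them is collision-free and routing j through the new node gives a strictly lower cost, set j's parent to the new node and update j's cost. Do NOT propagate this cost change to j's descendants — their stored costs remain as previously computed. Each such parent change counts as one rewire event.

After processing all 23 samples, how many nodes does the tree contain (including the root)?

Node count: 23

1. q=(5,18) nearest=0 d=18 new=(3,3) → add node 1 parent=0 cost=3
2. q=(0,13) nearest=1 d=10 new=(0,6) → add node 2 parent=1 cost=6
3. q=(4,21) nearest=2 d=15 new=(3,9) → add node 3 parent=2 cost=9
4. q=(19,21) nearest=3 d=16 new=(6,12) → add node 4 parent=3 cost=12
5. q=(7,27) nearest=4 d=15 new=(7,15) → add node 5 parent=4 cost=15
6. q=(12,7) nearest=4 d=6 new=(9,9) → add node 6 parent=4 cost=15
7. q=(12,15) nearest=5 d=5 new=(10,15) → add node 7 parent=5 cost=18
8. q=(1,17) nearest=4 d=5 new=(3,15) → add node 8 parent=4 cost=15
9. q=(5,11) nearest=4 d=1 new=(5,11) → add node 9 parent=4 cost=13
10. q=(6,9) nearest=9 d=2 new=(6,9) → add node 10 parent=9 cost=15
11. q=(16,1) nearest=6 d=8 new=(12,6) → add node 11 parent=6 cost=18
12. q=(11,4) nearest=11 d=2 new=(11,4) → add node 12 parent=11 cost=20
13. q=(15,24) nearest=5 d=9 new=(10,18) → add node 13 parent=5 cost=18
14. q=(8,5) nearest=12 d=3 new=(8,5) → add node 14 parent=12 cost=23
15. q=(15,16) nearest=7 d=5 new=(13,16) → add node 15 parent=7 cost=21
16. q=(3,19) nearest=5 d=4 new=(4,18) → add node 16 parent=5 cost=18
17. q=(6,27) nearest=13 d=9 new=(7,21) → add node 17 parent=13 cost=21
18. q=(14,0) nearest=12 d=4 new=(14,1) → add node 18 parent=12 cost=23
19. q=(13,7) nearest=11 d=1 new=(13,7) → add node 19 parent=11 cost=19
20. q=(1,14) nearest=8 d=2 new=(1,14) → add node 20 parent=8 cost=17
21. q=(20,12) nearest=15 d=7 new=(16,13) → add node 21 parent=15 cost=24
22. q=(14,18) nearest=15 d=2 new=(14,18) → add node 22 parent=15 cost=23
23. q=(19,2) nearest=18 d=5 new=(17,2) → blocked by [15,17]×[1,3], reject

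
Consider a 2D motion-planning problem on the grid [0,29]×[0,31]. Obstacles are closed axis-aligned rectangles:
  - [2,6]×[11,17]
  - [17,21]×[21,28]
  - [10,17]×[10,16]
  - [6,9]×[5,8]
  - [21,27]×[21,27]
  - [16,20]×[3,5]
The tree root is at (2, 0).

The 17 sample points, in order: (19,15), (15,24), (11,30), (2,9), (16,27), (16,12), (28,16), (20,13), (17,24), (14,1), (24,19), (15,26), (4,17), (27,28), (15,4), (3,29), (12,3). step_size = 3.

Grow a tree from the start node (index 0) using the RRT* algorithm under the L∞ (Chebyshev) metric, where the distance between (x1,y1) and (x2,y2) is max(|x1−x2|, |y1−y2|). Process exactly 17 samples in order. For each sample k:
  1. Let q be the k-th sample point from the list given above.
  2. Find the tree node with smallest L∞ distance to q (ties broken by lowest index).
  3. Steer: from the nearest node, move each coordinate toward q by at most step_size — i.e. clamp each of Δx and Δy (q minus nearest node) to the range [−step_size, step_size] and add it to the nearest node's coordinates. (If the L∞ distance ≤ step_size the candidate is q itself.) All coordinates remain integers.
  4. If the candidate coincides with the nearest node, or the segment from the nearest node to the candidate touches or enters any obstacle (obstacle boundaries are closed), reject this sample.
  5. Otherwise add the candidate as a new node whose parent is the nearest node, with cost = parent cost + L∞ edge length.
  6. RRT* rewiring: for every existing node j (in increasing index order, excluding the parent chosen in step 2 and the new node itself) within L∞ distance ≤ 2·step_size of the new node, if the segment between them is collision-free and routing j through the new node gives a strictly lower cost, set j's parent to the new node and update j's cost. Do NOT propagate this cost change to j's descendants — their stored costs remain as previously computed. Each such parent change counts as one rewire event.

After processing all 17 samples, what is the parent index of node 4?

1. q=(19,15) nearest=0 d=17 new=(5,3) → add node 1 parent=0 cost=3
2. q=(15,24) nearest=1 d=21 new=(8,6) → blocked by [6,9]×[5,8], reject
3. q=(11,30) nearest=1 d=27 new=(8,6) → blocked by [6,9]×[5,8], reject
4. q=(2,9) nearest=1 d=6 new=(2,6) → add node 2 parent=1 cost=6
5. q=(16,27) nearest=2 d=21 new=(5,9) → add node 3 parent=2 cost=9
6. q=(16,12) nearest=1 d=11 new=(8,6) → blocked by [6,9]×[5,8], reject
7. q=(28,16) nearest=1 d=23 new=(8,6) → blocked by [6,9]×[5,8], reject
8. q=(20,13) nearest=1 d=15 new=(8,6) → blocked by [6,9]×[5,8], reject
9. q=(17,24) nearest=3 d=15 new=(8,12) → add node 4 parent=3 cost=12
10. q=(14,1) nearest=1 d=9 new=(8,1) → add node 5 parent=1 cost=6
11. q=(24,19) nearest=4 d=16 new=(11,15) → blocked by [10,17]×[10,16], reject
12. q=(15,26) nearest=4 d=14 new=(11,15) → blocked by [10,17]×[10,16], reject
13. q=(4,17) nearest=4 d=5 new=(5,15) → blocked by [2,6]×[11,17], reject
14. q=(27,28) nearest=4 d=19 new=(11,15) → blocked by [10,17]×[10,16], reject
15. q=(15,4) nearest=5 d=7 new=(11,4) → add node 6 parent=5 cost=9
16. q=(3,29) nearest=4 d=17 new=(5,15) → blocked by [2,6]×[11,17], reject
17. q=(12,3) nearest=6 d=1 new=(12,3) → add node 7 parent=6 cost=10

Parent of node 4: 3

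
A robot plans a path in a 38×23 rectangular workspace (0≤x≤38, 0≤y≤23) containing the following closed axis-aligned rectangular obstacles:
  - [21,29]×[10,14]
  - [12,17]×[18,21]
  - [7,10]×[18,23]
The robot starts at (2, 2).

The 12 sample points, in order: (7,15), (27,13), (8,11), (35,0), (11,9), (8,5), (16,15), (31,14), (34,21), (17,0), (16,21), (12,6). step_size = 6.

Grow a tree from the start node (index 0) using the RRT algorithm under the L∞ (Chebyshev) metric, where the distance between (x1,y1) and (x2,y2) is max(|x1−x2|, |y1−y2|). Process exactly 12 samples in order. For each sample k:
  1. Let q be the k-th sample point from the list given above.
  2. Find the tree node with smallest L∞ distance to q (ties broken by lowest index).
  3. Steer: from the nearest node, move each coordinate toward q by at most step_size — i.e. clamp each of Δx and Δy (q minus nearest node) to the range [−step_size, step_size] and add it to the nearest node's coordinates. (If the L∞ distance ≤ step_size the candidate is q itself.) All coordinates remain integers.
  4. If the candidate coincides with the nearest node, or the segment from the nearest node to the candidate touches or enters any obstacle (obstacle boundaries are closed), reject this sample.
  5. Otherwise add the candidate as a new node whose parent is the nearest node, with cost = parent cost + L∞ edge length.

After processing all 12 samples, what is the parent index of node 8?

1. q=(7,15) nearest=0 d=13 new=(7,8) → add node 1 parent=0 cost=6
2. q=(27,13) nearest=1 d=20 new=(13,13) → add node 2 parent=1 cost=12
3. q=(8,11) nearest=1 d=3 new=(8,11) → add node 3 parent=1 cost=9
4. q=(35,0) nearest=2 d=22 new=(19,7) → add node 4 parent=2 cost=18
5. q=(11,9) nearest=3 d=3 new=(11,9) → add node 5 parent=3 cost=12
6. q=(8,5) nearest=1 d=3 new=(8,5) → add node 6 parent=1 cost=9
7. q=(16,15) nearest=2 d=3 new=(16,15) → add node 7 parent=2 cost=15
8. q=(31,14) nearest=4 d=12 new=(25,13) → blocked by [21,29]×[10,14], reject
9. q=(34,21) nearest=4 d=15 new=(25,13) → blocked by [21,29]×[10,14], reject
10. q=(17,0) nearest=4 d=7 new=(17,1) → add node 8 parent=4 cost=24
11. q=(16,21) nearest=7 d=6 new=(16,21) → blocked by [12,17]×[18,21], reject
12. q=(12,6) nearest=5 d=3 new=(12,6) → add node 9 parent=5 cost=15

Parent of node 8: 4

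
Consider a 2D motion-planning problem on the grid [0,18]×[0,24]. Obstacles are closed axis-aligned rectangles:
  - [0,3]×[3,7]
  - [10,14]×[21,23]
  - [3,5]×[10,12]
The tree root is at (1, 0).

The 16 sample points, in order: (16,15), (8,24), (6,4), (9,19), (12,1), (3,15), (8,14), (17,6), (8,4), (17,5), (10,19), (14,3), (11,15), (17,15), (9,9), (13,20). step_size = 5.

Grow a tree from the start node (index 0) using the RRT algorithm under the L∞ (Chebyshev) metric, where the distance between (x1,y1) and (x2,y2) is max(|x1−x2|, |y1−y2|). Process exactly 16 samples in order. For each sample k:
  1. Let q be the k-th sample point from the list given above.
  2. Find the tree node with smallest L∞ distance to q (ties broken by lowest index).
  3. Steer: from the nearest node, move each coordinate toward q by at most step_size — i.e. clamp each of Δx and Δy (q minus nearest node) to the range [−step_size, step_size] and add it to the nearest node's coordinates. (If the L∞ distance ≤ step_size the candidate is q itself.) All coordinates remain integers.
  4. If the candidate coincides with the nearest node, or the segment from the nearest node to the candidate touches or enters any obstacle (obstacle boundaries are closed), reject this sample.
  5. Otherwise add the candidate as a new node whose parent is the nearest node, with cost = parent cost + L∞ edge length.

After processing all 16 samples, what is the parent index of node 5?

Parent of node 5: 1

1. q=(16,15) nearest=0 d=15 new=(6,5) → add node 1 parent=0 cost=5
2. q=(8,24) nearest=1 d=19 new=(8,10) → add node 2 parent=1 cost=10
3. q=(6,4) nearest=1 d=1 new=(6,4) → add node 3 parent=1 cost=6
4. q=(9,19) nearest=2 d=9 new=(9,15) → add node 4 parent=2 cost=15
5. q=(12,1) nearest=1 d=6 new=(11,1) → add node 5 parent=1 cost=10
6. q=(3,15) nearest=2 d=5 new=(3,15) → add node 6 parent=2 cost=15
7. q=(8,14) nearest=4 d=1 new=(8,14) → add node 7 parent=4 cost=16
8. q=(17,6) nearest=5 d=6 new=(16,6) → add node 8 parent=5 cost=15
9. q=(8,4) nearest=1 d=2 new=(8,4) → add node 9 parent=1 cost=7
10. q=(17,5) nearest=8 d=1 new=(17,5) → add node 10 parent=8 cost=16
11. q=(10,19) nearest=4 d=4 new=(10,19) → add node 11 parent=4 cost=19
12. q=(14,3) nearest=5 d=3 new=(14,3) → add node 12 parent=5 cost=13
13. q=(11,15) nearest=4 d=2 new=(11,15) → add node 13 parent=4 cost=17
14. q=(17,15) nearest=13 d=6 new=(16,15) → add node 14 parent=13 cost=22
15. q=(9,9) nearest=2 d=1 new=(9,9) → add node 15 parent=2 cost=11
16. q=(13,20) nearest=11 d=3 new=(13,20) → add node 16 parent=11 cost=22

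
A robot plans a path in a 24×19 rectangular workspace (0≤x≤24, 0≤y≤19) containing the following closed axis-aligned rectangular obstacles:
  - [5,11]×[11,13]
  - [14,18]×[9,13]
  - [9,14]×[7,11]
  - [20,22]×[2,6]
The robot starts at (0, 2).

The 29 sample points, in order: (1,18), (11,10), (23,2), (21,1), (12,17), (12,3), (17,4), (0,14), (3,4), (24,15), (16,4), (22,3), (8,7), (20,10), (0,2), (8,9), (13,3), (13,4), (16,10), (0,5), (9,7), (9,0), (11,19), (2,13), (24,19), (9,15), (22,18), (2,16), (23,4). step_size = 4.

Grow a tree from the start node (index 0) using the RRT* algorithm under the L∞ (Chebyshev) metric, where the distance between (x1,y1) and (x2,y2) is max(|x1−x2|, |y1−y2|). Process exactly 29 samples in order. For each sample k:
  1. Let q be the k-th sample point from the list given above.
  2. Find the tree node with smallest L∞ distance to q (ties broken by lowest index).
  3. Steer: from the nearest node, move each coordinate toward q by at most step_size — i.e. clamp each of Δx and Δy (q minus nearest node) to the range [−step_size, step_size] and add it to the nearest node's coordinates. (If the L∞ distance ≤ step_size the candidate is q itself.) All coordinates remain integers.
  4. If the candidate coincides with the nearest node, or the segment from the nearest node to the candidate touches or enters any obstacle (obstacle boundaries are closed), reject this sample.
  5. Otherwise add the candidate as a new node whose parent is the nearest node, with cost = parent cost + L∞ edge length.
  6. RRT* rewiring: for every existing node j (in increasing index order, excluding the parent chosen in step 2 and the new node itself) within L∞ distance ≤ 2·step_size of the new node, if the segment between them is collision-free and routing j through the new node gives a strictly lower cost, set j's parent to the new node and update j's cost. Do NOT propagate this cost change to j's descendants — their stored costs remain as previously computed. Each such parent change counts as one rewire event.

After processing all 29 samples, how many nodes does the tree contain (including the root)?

1. q=(1,18) nearest=0 d=16 new=(1,6) → add node 1 parent=0 cost=4
2. q=(11,10) nearest=1 d=10 new=(5,10) → add node 2 parent=1 cost=8
3. q=(23,2) nearest=2 d=18 new=(9,6) → add node 3 parent=2 cost=12
4. q=(21,1) nearest=3 d=12 new=(13,2) → add node 4 parent=3 cost=16
5. q=(12,17) nearest=2 d=7 new=(9,14) → blocked by [5,11]×[11,13], reject
6. q=(12,3) nearest=4 d=1 new=(12,3) → add node 5 parent=4 cost=17
7. q=(17,4) nearest=4 d=4 new=(17,4) → add node 6 parent=4 cost=20
8. q=(0,14) nearest=2 d=5 new=(1,14) → add node 7 parent=2 cost=12
9. q=(3,4) nearest=1 d=2 new=(3,4) → add node 8 parent=1 cost=6
10. q=(24,15) nearest=6 d=11 new=(21,8) → add node 9 parent=6 cost=24
11. q=(16,4) nearest=6 d=1 new=(16,4) → add node 10 parent=6 cost=21
12. q=(22,3) nearest=6 d=5 new=(21,3) → blocked by [20,22]×[2,6], reject
13. q=(8,7) nearest=3 d=1 new=(8,7) → add node 11 parent=3 cost=13
14. q=(20,10) nearest=9 d=2 new=(20,10) → add node 12 parent=9 cost=26
15. q=(0,2) nearest=0 d=0 → coincident, reject
16. q=(8,9) nearest=11 d=2 new=(8,9) → add node 13 parent=11 cost=15
17. q=(13,3) nearest=4 d=1 new=(13,3) → add node 14 parent=4 cost=17; rewire 10→14 (20<21); rewire 12→14 (24<26)
18. q=(13,4) nearest=5 d=1 new=(13,4) → add node 15 parent=5 cost=18
19. q=(16,10) nearest=12 d=4 new=(16,10) → blocked by [14,18]×[9,13], reject
20. q=(0,5) nearest=1 d=1 new=(0,5) → add node 16 parent=1 cost=5; rewire 13→16 (13<15)
21. q=(9,7) nearest=3 d=1 new=(9,7) → blocked by [9,14]×[7,11], reject
22. q=(9,0) nearest=5 d=3 new=(9,0) → add node 17 parent=5 cost=20
23. q=(11,19) nearest=2 d=9 new=(9,14) → blocked by [5,11]×[11,13], reject
24. q=(2,13) nearest=7 d=1 new=(2,13) → add node 18 parent=7 cost=13
25. q=(24,19) nearest=12 d=9 new=(24,14) → add node 19 parent=12 cost=28
26. q=(9,15) nearest=2 d=5 new=(9,14) → blocked by [5,11]×[11,13], reject
27. q=(22,18) nearest=19 d=4 new=(22,18) → add node 20 parent=19 cost=32
28. q=(2,16) nearest=7 d=2 new=(2,16) → add node 21 parent=7 cost=14
29. q=(23,4) nearest=9 d=4 new=(23,4) → blocked by [20,22]×[2,6], reject

Node count: 22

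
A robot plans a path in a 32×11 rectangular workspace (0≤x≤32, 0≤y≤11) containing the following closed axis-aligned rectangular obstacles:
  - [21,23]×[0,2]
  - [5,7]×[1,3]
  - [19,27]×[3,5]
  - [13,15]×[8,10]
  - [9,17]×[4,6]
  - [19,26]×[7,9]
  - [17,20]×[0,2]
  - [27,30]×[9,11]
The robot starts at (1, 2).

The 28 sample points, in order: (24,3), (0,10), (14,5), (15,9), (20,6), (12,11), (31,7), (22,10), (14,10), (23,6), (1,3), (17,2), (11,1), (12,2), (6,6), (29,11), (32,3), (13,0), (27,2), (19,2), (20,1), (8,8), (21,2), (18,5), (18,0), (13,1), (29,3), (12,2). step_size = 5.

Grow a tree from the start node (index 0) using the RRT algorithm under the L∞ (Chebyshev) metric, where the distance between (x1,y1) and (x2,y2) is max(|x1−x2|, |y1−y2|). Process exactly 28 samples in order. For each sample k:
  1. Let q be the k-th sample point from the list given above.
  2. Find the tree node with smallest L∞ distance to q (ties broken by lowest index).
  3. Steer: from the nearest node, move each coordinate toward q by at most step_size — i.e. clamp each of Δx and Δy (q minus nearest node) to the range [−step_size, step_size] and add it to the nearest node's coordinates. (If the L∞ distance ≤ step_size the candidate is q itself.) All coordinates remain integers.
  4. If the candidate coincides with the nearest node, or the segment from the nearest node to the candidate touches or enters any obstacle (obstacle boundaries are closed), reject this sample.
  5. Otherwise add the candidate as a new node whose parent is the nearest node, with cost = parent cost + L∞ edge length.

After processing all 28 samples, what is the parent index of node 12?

1. q=(24,3) nearest=0 d=23 new=(6,3) → blocked by [5,7]×[1,3], reject
2. q=(0,10) nearest=0 d=8 new=(0,7) → add node 1 parent=0 cost=5
3. q=(14,5) nearest=0 d=13 new=(6,5) → add node 2 parent=0 cost=5
4. q=(15,9) nearest=2 d=9 new=(11,9) → add node 3 parent=2 cost=10
5. q=(20,6) nearest=3 d=9 new=(16,6) → blocked by [9,17]×[4,6], reject
6. q=(12,11) nearest=3 d=2 new=(12,11) → add node 4 parent=3 cost=12
7. q=(31,7) nearest=4 d=19 new=(17,7) → blocked by [13,15]×[8,10], reject
8. q=(22,10) nearest=4 d=10 new=(17,10) → add node 5 parent=4 cost=17
9. q=(14,10) nearest=4 d=2 new=(14,10) → blocked by [13,15]×[8,10], reject
10. q=(23,6) nearest=5 d=6 new=(22,6) → blocked by [19,26]×[7,9], reject
11. q=(1,3) nearest=0 d=1 new=(1,3) → add node 6 parent=0 cost=1
12. q=(17,2) nearest=3 d=7 new=(16,4) → blocked by [9,17]×[4,6], reject
13. q=(11,1) nearest=2 d=5 new=(11,1) → add node 7 parent=2 cost=10
14. q=(12,2) nearest=7 d=1 new=(12,2) → add node 8 parent=7 cost=11
15. q=(6,6) nearest=2 d=1 new=(6,6) → add node 9 parent=2 cost=6
16. q=(29,11) nearest=5 d=12 new=(22,11) → add node 10 parent=5 cost=22
17. q=(32,3) nearest=10 d=10 new=(27,6) → blocked by [19,26]×[7,9], reject
18. q=(13,0) nearest=7 d=2 new=(13,0) → add node 11 parent=7 cost=12
19. q=(27,2) nearest=10 d=9 new=(27,6) → blocked by [19,26]×[7,9], reject
20. q=(19,2) nearest=11 d=6 new=(18,2) → blocked by [17,20]×[0,2], reject
21. q=(20,1) nearest=11 d=7 new=(18,1) → blocked by [17,20]×[0,2], reject
22. q=(8,8) nearest=9 d=2 new=(8,8) → add node 12 parent=9 cost=8
23. q=(21,2) nearest=5 d=8 new=(21,5) → blocked by [19,27]×[3,5], reject
24. q=(18,5) nearest=5 d=5 new=(18,5) → add node 13 parent=5 cost=22
25. q=(18,0) nearest=11 d=5 new=(18,0) → blocked by [17,20]×[0,2], reject
26. q=(13,1) nearest=8 d=1 new=(13,1) → add node 14 parent=8 cost=12
27. q=(29,3) nearest=10 d=8 new=(27,6) → blocked by [19,26]×[7,9], reject
28. q=(12,2) nearest=8 d=0 → coincident, reject

Parent of node 12: 9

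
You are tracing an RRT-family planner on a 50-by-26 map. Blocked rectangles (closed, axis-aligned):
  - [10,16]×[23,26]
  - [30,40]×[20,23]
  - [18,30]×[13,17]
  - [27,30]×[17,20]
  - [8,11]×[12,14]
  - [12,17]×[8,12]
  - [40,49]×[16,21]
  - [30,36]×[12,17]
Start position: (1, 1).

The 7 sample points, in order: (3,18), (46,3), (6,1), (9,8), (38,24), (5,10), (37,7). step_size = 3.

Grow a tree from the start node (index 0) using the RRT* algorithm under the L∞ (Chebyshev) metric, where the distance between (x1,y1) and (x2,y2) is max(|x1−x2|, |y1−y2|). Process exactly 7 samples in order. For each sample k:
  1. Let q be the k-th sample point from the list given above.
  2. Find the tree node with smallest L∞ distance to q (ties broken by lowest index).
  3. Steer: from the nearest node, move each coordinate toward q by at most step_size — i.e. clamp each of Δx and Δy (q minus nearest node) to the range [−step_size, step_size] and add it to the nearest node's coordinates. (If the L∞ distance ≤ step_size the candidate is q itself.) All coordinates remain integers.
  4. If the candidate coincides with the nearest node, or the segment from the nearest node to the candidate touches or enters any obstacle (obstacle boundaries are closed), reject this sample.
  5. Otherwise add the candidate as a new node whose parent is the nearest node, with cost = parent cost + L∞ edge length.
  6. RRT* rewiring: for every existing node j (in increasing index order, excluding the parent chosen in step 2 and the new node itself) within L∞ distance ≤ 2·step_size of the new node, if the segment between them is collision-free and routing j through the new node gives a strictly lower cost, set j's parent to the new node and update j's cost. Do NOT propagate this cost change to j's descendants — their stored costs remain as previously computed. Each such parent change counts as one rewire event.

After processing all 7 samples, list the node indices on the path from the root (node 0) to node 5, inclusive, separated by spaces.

1. q=(3,18) nearest=0 d=17 new=(3,4) → add node 1 parent=0 cost=3
2. q=(46,3) nearest=1 d=43 new=(6,3) → add node 2 parent=1 cost=6
3. q=(6,1) nearest=2 d=2 new=(6,1) → add node 3 parent=2 cost=8
4. q=(9,8) nearest=2 d=5 new=(9,6) → add node 4 parent=2 cost=9
5. q=(38,24) nearest=4 d=29 new=(12,9) → blocked by [12,17]×[8,12], reject
6. q=(5,10) nearest=4 d=4 new=(6,9) → add node 5 parent=4 cost=12
7. q=(37,7) nearest=4 d=28 new=(12,7) → add node 6 parent=4 cost=12

Path: 0 1 2 4 5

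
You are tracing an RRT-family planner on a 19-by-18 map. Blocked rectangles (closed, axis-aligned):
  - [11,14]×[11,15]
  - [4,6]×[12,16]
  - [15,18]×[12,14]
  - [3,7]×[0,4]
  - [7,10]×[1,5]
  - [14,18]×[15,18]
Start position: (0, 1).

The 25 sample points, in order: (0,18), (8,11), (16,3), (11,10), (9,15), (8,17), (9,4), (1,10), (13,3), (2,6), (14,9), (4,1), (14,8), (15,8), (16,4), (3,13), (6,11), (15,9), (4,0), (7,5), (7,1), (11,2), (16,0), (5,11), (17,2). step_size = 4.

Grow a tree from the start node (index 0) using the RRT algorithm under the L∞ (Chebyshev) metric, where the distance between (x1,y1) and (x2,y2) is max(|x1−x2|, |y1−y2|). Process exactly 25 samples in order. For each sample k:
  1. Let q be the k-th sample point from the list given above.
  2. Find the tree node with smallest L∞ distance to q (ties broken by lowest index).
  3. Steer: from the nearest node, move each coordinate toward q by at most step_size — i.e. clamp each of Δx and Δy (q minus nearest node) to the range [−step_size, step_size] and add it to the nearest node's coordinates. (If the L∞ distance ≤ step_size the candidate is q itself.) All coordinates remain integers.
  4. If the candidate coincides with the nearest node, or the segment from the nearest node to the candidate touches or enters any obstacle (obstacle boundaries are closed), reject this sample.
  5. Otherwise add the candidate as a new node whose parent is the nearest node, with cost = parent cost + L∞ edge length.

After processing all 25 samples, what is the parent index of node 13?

Parent of node 13: 6

1. q=(0,18) nearest=0 d=17 new=(0,5) → add node 1 parent=0 cost=4
2. q=(8,11) nearest=1 d=8 new=(4,9) → add node 2 parent=1 cost=8
3. q=(16,3) nearest=2 d=12 new=(8,5) → blocked by [7,10]×[1,5], reject
4. q=(11,10) nearest=2 d=7 new=(8,10) → add node 3 parent=2 cost=12
5. q=(9,15) nearest=3 d=5 new=(9,14) → add node 4 parent=3 cost=16
6. q=(8,17) nearest=4 d=3 new=(8,17) → add node 5 parent=4 cost=19
7. q=(9,4) nearest=2 d=5 new=(8,5) → blocked by [7,10]×[1,5], reject
8. q=(1,10) nearest=2 d=3 new=(1,10) → add node 6 parent=2 cost=11
9. q=(13,3) nearest=3 d=7 new=(12,6) → add node 7 parent=3 cost=16
10. q=(2,6) nearest=1 d=2 new=(2,6) → add node 8 parent=1 cost=6
11. q=(14,9) nearest=7 d=3 new=(14,9) → add node 9 parent=7 cost=19
12. q=(4,1) nearest=0 d=4 new=(4,1) → blocked by [3,7]×[0,4], reject
13. q=(14,8) nearest=9 d=1 new=(14,8) → add node 10 parent=9 cost=20
14. q=(15,8) nearest=9 d=1 new=(15,8) → add node 11 parent=9 cost=20
15. q=(16,4) nearest=7 d=4 new=(16,4) → add node 12 parent=7 cost=20
16. q=(3,13) nearest=6 d=3 new=(3,13) → add node 13 parent=6 cost=14
17. q=(6,11) nearest=2 d=2 new=(6,11) → add node 14 parent=2 cost=10
18. q=(15,9) nearest=9 d=1 new=(15,9) → add node 15 parent=9 cost=20
19. q=(4,0) nearest=0 d=4 new=(4,0) → blocked by [3,7]×[0,4], reject
20. q=(7,5) nearest=2 d=4 new=(7,5) → blocked by [7,10]×[1,5], reject
21. q=(7,1) nearest=7 d=5 new=(8,2) → blocked by [7,10]×[1,5], reject
22. q=(11,2) nearest=7 d=4 new=(11,2) → add node 16 parent=7 cost=20
23. q=(16,0) nearest=12 d=4 new=(16,0) → add node 17 parent=12 cost=24
24. q=(5,11) nearest=14 d=1 new=(5,11) → add node 18 parent=14 cost=11
25. q=(17,2) nearest=12 d=2 new=(17,2) → add node 19 parent=12 cost=22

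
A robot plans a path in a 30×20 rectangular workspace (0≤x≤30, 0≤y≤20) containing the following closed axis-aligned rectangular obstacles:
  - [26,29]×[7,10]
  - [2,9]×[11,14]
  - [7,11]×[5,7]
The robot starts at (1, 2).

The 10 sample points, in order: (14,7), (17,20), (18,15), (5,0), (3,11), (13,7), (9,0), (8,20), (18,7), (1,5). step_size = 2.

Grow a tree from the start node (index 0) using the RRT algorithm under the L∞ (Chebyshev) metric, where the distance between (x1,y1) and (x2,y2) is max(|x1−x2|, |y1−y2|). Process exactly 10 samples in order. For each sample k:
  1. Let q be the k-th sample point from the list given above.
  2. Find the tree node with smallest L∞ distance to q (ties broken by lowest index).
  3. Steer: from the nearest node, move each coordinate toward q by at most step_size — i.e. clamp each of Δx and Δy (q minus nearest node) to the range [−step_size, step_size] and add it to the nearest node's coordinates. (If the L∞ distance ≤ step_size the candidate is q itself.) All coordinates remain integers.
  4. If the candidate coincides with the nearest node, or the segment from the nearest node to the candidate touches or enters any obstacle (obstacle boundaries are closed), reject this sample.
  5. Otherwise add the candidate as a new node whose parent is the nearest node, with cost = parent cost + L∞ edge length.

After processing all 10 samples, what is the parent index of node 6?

1. q=(14,7) nearest=0 d=13 new=(3,4) → add node 1 parent=0 cost=2
2. q=(17,20) nearest=1 d=16 new=(5,6) → add node 2 parent=1 cost=4
3. q=(18,15) nearest=2 d=13 new=(7,8) → add node 3 parent=2 cost=6
4. q=(5,0) nearest=0 d=4 new=(3,0) → add node 4 parent=0 cost=2
5. q=(3,11) nearest=3 d=4 new=(5,10) → add node 5 parent=3 cost=8
6. q=(13,7) nearest=3 d=6 new=(9,7) → blocked by [7,11]×[5,7], reject
7. q=(9,0) nearest=1 d=6 new=(5,2) → add node 6 parent=1 cost=4
8. q=(8,20) nearest=5 d=10 new=(7,12) → blocked by [2,9]×[11,14], reject
9. q=(18,7) nearest=3 d=11 new=(9,7) → blocked by [7,11]×[5,7], reject
10. q=(1,5) nearest=1 d=2 new=(1,5) → add node 7 parent=1 cost=4

Parent of node 6: 1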